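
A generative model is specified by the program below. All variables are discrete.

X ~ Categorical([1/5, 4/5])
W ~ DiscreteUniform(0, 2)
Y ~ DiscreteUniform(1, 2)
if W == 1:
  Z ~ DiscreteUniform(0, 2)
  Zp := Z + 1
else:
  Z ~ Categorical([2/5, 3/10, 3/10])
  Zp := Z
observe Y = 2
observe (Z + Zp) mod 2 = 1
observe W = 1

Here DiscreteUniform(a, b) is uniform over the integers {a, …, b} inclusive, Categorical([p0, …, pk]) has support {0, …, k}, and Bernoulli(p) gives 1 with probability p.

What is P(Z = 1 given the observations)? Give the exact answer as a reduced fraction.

P(Z = 1 | obs) = 1/3

Enumerate traces; 6 have nonzero weight after conditioning:
  (X=0, W=1, Y=2, Z=0) weight 1/90
  (X=0, W=1, Y=2, Z=1) weight 1/90
  (X=0, W=1, Y=2, Z=2) weight 1/90
  (X=1, W=1, Y=2, Z=0) weight 2/45
  (X=1, W=1, Y=2, Z=1) weight 2/45
  (X=1, W=1, Y=2, Z=2) weight 2/45
Group by Z:
  weight(Z=0) = 1/18
  weight(Z=1) = 1/18
  weight(Z=2) = 1/18
Total weight = 1/18 + 1/18 + 1/18 = 1/6
P(Z=0 | obs) = 1/18 / 1/6 = 1/3
P(Z=1 | obs) = 1/18 / 1/6 = 1/3
P(Z=2 | obs) = 1/18 / 1/6 = 1/3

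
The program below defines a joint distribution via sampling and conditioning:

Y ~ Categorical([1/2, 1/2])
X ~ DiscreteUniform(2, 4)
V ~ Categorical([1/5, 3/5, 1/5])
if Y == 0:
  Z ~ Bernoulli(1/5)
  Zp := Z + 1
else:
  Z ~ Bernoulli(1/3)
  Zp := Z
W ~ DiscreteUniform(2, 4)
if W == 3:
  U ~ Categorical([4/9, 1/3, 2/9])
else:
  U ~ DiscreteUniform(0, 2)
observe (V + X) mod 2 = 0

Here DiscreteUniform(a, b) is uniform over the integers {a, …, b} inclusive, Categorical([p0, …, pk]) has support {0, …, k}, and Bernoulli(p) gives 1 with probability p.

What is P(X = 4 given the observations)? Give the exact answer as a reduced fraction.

P(X = 4 | obs) = 2/7

Enumerate traces; 180 have nonzero weight after conditioning:
  (Y=0, X=2, V=0, Z=0, W=2, U=0) weight 2/675
  (Y=0, X=2, V=0, Z=0, W=2, U=1) weight 2/675
  (Y=0, X=2, V=0, Z=0, W=2, U=2) weight 2/675
  (Y=0, X=2, V=0, Z=0, W=3, U=0) weight 8/2025
  (Y=0, X=2, V=0, Z=0, W=3, U=1) weight 2/675
  (Y=0, X=2, V=0, Z=0, W=3, U=2) weight 4/2025
  (Y=0, X=2, V=0, Z=0, W=4, U=0) weight 2/675
  (Y=0, X=2, V=0, Z=0, W=4, U=1) weight 2/675
  (Y=0, X=3, V=1, Z=0, W=2, U=0) weight 2/225
  (Y=0, X=4, V=0, Z=0, W=2, U=0) weight 2/675
  … 170 more
Group by X:
  weight(X=2) = 2/15
  weight(X=3) = 1/5
  weight(X=4) = 2/15
Total weight = 2/15 + 1/5 + 2/15 = 7/15
P(X=2 | obs) = 2/15 / 7/15 = 2/7
P(X=3 | obs) = 1/5 / 7/15 = 3/7
P(X=4 | obs) = 2/15 / 7/15 = 2/7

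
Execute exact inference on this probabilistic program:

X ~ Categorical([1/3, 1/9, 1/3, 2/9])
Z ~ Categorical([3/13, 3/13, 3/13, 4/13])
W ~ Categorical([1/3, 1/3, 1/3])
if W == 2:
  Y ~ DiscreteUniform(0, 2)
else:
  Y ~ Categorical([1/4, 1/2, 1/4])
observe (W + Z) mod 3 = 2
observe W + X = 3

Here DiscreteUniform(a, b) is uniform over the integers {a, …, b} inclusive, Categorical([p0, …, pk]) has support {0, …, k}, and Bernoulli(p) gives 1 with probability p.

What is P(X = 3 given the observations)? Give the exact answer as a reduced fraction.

Enumerate traces; 12 have nonzero weight after conditioning:
  (X=1, Z=0, W=2, Y=0) weight 1/351
  (X=1, Z=0, W=2, Y=1) weight 1/351
  (X=1, Z=0, W=2, Y=2) weight 1/351
  (X=1, Z=3, W=2, Y=0) weight 4/1053
  (X=1, Z=3, W=2, Y=1) weight 4/1053
  (X=1, Z=3, W=2, Y=2) weight 4/1053
  (X=2, Z=1, W=1, Y=0) weight 1/156
  (X=2, Z=1, W=1, Y=1) weight 1/78
  (X=3, Z=2, W=0, Y=0) weight 1/234
  … 3 more
Group by X:
  weight(X=1) = 7/351
  weight(X=2) = 1/39
  weight(X=3) = 2/117
Total weight = 7/351 + 1/39 + 2/117 = 22/351
P(X=1 | obs) = 7/351 / 22/351 = 7/22
P(X=2 | obs) = 1/39 / 22/351 = 9/22
P(X=3 | obs) = 2/117 / 22/351 = 3/11

P(X = 3 | obs) = 3/11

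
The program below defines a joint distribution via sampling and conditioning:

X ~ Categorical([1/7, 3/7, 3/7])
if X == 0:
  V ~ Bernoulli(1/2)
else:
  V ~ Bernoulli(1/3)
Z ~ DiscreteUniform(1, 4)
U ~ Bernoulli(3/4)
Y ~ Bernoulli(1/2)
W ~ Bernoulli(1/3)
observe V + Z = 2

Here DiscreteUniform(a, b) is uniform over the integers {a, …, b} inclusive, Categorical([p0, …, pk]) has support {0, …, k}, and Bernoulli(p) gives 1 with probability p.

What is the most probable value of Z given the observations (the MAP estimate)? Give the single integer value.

argmax_v P(Z = v | obs) = 2

Enumerate traces; 48 have nonzero weight after conditioning:
  (X=0, V=0, Z=2, U=0, Y=0, W=0) weight 1/672
  (X=0, V=0, Z=2, U=0, Y=0, W=1) weight 1/1344
  (X=0, V=0, Z=2, U=0, Y=1, W=0) weight 1/672
  (X=0, V=0, Z=2, U=0, Y=1, W=1) weight 1/1344
  (X=0, V=0, Z=2, U=1, Y=0, W=0) weight 1/224
  (X=0, V=0, Z=2, U=1, Y=0, W=1) weight 1/448
  (X=0, V=0, Z=2, U=1, Y=1, W=0) weight 1/224
  (X=0, V=0, Z=2, U=1, Y=1, W=1) weight 1/448
  (X=0, V=1, Z=1, U=0, Y=0, W=0) weight 1/672
  … 39 more
Group by Z:
  weight(Z=1) = 5/56
  weight(Z=2) = 9/56
Total weight = 5/56 + 9/56 = 1/4
P(Z=1 | obs) = 5/56 / 1/4 = 5/14
P(Z=2 | obs) = 9/56 / 1/4 = 9/14
argmax = 2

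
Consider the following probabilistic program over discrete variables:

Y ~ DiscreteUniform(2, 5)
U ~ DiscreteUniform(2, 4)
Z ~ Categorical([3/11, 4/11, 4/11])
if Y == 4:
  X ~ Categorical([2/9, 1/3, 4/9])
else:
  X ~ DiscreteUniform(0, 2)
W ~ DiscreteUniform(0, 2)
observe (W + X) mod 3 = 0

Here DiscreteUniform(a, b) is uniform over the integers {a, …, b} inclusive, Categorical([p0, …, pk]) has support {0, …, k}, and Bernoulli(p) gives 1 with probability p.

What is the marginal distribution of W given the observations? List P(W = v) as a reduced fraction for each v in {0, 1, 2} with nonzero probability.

Enumerate traces; 108 have nonzero weight after conditioning:
  (Y=2, U=2, Z=0, X=0, W=0) weight 1/396
  (Y=2, U=2, Z=0, X=1, W=2) weight 1/396
  (Y=2, U=2, Z=0, X=2, W=1) weight 1/396
  (Y=2, U=2, Z=1, X=0, W=0) weight 1/297
  (Y=2, U=2, Z=1, X=1, W=2) weight 1/297
  (Y=2, U=2, Z=1, X=2, W=1) weight 1/297
  (Y=2, U=2, Z=2, X=0, W=0) weight 1/297
  (Y=2, U=2, Z=2, X=1, W=2) weight 1/297
  … 100 more
Group by W:
  weight(W=0) = 11/108
  weight(W=1) = 13/108
  weight(W=2) = 1/9
Total weight = 11/108 + 13/108 + 1/9 = 1/3
P(W=0 | obs) = 11/108 / 1/3 = 11/36
P(W=1 | obs) = 13/108 / 1/3 = 13/36
P(W=2 | obs) = 1/9 / 1/3 = 1/3

P(W=0) = 11/36, P(W=1) = 13/36, P(W=2) = 1/3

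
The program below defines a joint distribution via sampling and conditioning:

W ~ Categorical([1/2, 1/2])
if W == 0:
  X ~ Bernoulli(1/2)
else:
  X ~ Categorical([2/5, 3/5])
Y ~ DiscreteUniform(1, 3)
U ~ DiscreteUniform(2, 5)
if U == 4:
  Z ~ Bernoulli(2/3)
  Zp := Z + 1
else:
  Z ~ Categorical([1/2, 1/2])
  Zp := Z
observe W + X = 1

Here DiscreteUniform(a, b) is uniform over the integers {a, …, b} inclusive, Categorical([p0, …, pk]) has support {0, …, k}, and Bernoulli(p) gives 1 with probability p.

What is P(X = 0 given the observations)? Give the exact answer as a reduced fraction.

Enumerate traces; 48 have nonzero weight after conditioning:
  (W=0, X=1, Y=1, U=2, Z=0) weight 1/96
  (W=0, X=1, Y=1, U=2, Z=1) weight 1/96
  (W=0, X=1, Y=1, U=3, Z=0) weight 1/96
  (W=0, X=1, Y=1, U=3, Z=1) weight 1/96
  (W=0, X=1, Y=1, U=4, Z=0) weight 1/144
  (W=0, X=1, Y=1, U=4, Z=1) weight 1/72
  (W=0, X=1, Y=1, U=5, Z=0) weight 1/96
  (W=0, X=1, Y=1, U=5, Z=1) weight 1/96
  (W=1, X=0, Y=1, U=2, Z=0) weight 1/120
  … 39 more
Group by X:
  weight(X=0) = 1/5
  weight(X=1) = 1/4
Total weight = 1/5 + 1/4 = 9/20
P(X=0 | obs) = 1/5 / 9/20 = 4/9
P(X=1 | obs) = 1/4 / 9/20 = 5/9

P(X = 0 | obs) = 4/9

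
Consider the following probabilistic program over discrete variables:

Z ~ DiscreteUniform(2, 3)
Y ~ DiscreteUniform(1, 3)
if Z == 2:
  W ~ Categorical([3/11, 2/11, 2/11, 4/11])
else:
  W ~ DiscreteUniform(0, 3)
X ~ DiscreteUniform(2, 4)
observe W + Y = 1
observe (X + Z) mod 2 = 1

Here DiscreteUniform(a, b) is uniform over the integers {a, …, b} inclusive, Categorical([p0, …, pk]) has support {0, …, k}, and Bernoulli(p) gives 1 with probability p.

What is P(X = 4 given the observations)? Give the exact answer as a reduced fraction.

Enumerate traces; 3 have nonzero weight after conditioning:
  (Z=2, Y=1, W=0, X=3) weight 1/66
  (Z=3, Y=1, W=0, X=2) weight 1/72
  (Z=3, Y=1, W=0, X=4) weight 1/72
Group by X:
  weight(X=2) = 1/72
  weight(X=3) = 1/66
  weight(X=4) = 1/72
Total weight = 1/72 + 1/66 + 1/72 = 17/396
P(X=2 | obs) = 1/72 / 17/396 = 11/34
P(X=3 | obs) = 1/66 / 17/396 = 6/17
P(X=4 | obs) = 1/72 / 17/396 = 11/34

P(X = 4 | obs) = 11/34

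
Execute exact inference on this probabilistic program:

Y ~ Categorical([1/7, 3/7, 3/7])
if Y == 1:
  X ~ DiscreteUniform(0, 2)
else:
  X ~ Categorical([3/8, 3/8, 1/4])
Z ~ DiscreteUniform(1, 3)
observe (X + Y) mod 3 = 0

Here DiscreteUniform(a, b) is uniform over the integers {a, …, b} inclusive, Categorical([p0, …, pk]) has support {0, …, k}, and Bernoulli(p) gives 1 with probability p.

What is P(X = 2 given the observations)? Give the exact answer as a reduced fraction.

P(X = 2 | obs) = 2/5

Enumerate traces; 9 have nonzero weight after conditioning:
  (Y=0, X=0, Z=1) weight 1/56
  (Y=0, X=0, Z=2) weight 1/56
  (Y=0, X=0, Z=3) weight 1/56
  (Y=1, X=2, Z=1) weight 1/21
  (Y=1, X=2, Z=2) weight 1/21
  (Y=1, X=2, Z=3) weight 1/21
  (Y=2, X=1, Z=1) weight 3/56
  (Y=2, X=1, Z=2) weight 3/56
  … 1 more
Group by X:
  weight(X=0) = 3/56
  weight(X=1) = 9/56
  weight(X=2) = 1/7
Total weight = 3/56 + 9/56 + 1/7 = 5/14
P(X=0 | obs) = 3/56 / 5/14 = 3/20
P(X=1 | obs) = 9/56 / 5/14 = 9/20
P(X=2 | obs) = 1/7 / 5/14 = 2/5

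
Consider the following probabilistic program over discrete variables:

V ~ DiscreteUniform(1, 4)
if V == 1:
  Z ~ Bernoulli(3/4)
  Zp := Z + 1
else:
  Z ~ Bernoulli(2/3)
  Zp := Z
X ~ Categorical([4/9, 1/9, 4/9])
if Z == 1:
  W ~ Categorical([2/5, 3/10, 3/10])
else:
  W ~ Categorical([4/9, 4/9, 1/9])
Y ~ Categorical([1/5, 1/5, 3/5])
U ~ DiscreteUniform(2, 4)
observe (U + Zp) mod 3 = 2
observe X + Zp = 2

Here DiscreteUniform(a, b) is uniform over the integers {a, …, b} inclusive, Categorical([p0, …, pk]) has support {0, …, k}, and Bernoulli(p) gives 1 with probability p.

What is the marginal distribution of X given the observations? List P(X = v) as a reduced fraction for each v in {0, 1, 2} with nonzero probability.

P(X=0) = 12/37, P(X=1) = 9/37, P(X=2) = 16/37

Enumerate traces; 72 have nonzero weight after conditioning:
  (V=1, Z=0, X=1, W=0, Y=0, U=4) weight 1/4860
  (V=1, Z=0, X=1, W=0, Y=1, U=4) weight 1/4860
  (V=1, Z=0, X=1, W=0, Y=2, U=4) weight 1/1620
  (V=1, Z=0, X=1, W=1, Y=0, U=4) weight 1/4860
  (V=1, Z=0, X=1, W=1, Y=1, U=4) weight 1/4860
  (V=1, Z=0, X=1, W=1, Y=2, U=4) weight 1/1620
  (V=1, Z=0, X=1, W=2, Y=0, U=4) weight 1/19440
  (V=1, Z=0, X=1, W=2, Y=1, U=4) weight 1/19440
  (V=1, Z=1, X=0, W=0, Y=0, U=3) weight 1/450
  (V=2, Z=0, X=2, W=0, Y=0, U=2) weight 4/3645
  … 62 more
Group by X:
  weight(X=0) = 1/36
  weight(X=1) = 1/48
  weight(X=2) = 1/27
Total weight = 1/36 + 1/48 + 1/27 = 37/432
P(X=0 | obs) = 1/36 / 37/432 = 12/37
P(X=1 | obs) = 1/48 / 37/432 = 9/37
P(X=2 | obs) = 1/27 / 37/432 = 16/37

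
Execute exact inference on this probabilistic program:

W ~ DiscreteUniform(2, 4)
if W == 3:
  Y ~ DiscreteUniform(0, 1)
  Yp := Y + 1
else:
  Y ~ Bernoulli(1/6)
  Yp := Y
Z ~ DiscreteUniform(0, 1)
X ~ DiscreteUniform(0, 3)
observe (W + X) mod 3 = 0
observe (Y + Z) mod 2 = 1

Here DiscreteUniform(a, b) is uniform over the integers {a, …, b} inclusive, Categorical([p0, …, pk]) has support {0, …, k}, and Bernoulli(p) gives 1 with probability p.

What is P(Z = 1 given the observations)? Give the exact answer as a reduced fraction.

P(Z = 1 | obs) = 2/3

Enumerate traces; 8 have nonzero weight after conditioning:
  (W=2, Y=0, Z=1, X=1) weight 5/144
  (W=2, Y=1, Z=0, X=1) weight 1/144
  (W=3, Y=0, Z=1, X=0) weight 1/48
  (W=3, Y=0, Z=1, X=3) weight 1/48
  (W=3, Y=1, Z=0, X=0) weight 1/48
  (W=3, Y=1, Z=0, X=3) weight 1/48
  (W=4, Y=0, Z=1, X=2) weight 5/144
  (W=4, Y=1, Z=0, X=2) weight 1/144
Group by Z:
  weight(Z=0) = 1/18
  weight(Z=1) = 1/9
Total weight = 1/18 + 1/9 = 1/6
P(Z=0 | obs) = 1/18 / 1/6 = 1/3
P(Z=1 | obs) = 1/9 / 1/6 = 2/3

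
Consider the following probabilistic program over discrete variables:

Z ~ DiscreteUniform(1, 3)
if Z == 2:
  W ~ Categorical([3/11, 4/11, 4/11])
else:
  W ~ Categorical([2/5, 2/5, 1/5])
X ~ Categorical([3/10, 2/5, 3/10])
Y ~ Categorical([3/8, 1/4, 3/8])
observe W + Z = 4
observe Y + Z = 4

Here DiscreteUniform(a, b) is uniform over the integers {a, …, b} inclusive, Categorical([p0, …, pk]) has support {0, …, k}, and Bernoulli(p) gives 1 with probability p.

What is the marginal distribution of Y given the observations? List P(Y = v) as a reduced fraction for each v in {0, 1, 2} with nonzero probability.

P(Y=1) = 11/26, P(Y=2) = 15/26

Enumerate traces; 6 have nonzero weight after conditioning:
  (Z=2, W=2, X=0, Y=2) weight 3/220
  (Z=2, W=2, X=1, Y=2) weight 1/55
  (Z=2, W=2, X=2, Y=2) weight 3/220
  (Z=3, W=1, X=0, Y=1) weight 1/100
  (Z=3, W=1, X=1, Y=1) weight 1/75
  (Z=3, W=1, X=2, Y=1) weight 1/100
Group by Y:
  weight(Y=1) = 1/30
  weight(Y=2) = 1/22
Total weight = 1/30 + 1/22 = 13/165
P(Y=1 | obs) = 1/30 / 13/165 = 11/26
P(Y=2 | obs) = 1/22 / 13/165 = 15/26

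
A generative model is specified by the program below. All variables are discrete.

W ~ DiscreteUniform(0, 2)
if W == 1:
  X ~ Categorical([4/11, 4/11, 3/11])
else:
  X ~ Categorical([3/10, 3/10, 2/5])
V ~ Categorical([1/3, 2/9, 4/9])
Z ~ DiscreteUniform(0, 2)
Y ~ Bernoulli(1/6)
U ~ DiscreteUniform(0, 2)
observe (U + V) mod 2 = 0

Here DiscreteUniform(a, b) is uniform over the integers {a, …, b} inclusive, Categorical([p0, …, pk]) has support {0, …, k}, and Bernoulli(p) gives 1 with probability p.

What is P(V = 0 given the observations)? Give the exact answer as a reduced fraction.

P(V = 0 | obs) = 3/8

Enumerate traces; 270 have nonzero weight after conditioning:
  (W=0, X=0, V=0, Z=0, Y=0, U=0) weight 1/324
  (W=0, X=0, V=0, Z=0, Y=0, U=2) weight 1/324
  (W=0, X=0, V=0, Z=0, Y=1, U=0) weight 1/1620
  (W=0, X=0, V=0, Z=0, Y=1, U=2) weight 1/1620
  (W=0, X=0, V=0, Z=1, Y=0, U=0) weight 1/324
  (W=0, X=0, V=0, Z=1, Y=0, U=2) weight 1/324
  (W=0, X=0, V=0, Z=1, Y=1, U=0) weight 1/1620
  (W=0, X=0, V=0, Z=1, Y=1, U=2) weight 1/1620
  (W=0, X=0, V=1, Z=0, Y=0, U=1) weight 1/486
  (W=0, X=0, V=2, Z=0, Y=0, U=0) weight 1/243
  … 260 more
Group by V:
  weight(V=0) = 2/9
  weight(V=1) = 2/27
  weight(V=2) = 8/27
Total weight = 2/9 + 2/27 + 8/27 = 16/27
P(V=0 | obs) = 2/9 / 16/27 = 3/8
P(V=1 | obs) = 2/27 / 16/27 = 1/8
P(V=2 | obs) = 8/27 / 16/27 = 1/2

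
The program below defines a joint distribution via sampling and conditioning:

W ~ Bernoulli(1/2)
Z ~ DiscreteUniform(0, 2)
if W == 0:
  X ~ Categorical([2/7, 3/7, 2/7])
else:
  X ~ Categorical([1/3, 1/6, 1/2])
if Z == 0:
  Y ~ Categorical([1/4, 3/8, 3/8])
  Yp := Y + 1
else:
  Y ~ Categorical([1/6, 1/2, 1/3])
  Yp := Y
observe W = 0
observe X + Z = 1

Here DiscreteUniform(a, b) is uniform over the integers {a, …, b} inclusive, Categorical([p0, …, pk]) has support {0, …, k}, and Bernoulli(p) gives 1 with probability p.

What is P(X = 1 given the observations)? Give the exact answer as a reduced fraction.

P(X = 1 | obs) = 3/5

Enumerate traces; 6 have nonzero weight after conditioning:
  (W=0, Z=0, X=1, Y=0) weight 1/56
  (W=0, Z=0, X=1, Y=1) weight 3/112
  (W=0, Z=0, X=1, Y=2) weight 3/112
  (W=0, Z=1, X=0, Y=0) weight 1/126
  (W=0, Z=1, X=0, Y=1) weight 1/42
  (W=0, Z=1, X=0, Y=2) weight 1/63
Group by X:
  weight(X=0) = 1/21
  weight(X=1) = 1/14
Total weight = 1/21 + 1/14 = 5/42
P(X=0 | obs) = 1/21 / 5/42 = 2/5
P(X=1 | obs) = 1/14 / 5/42 = 3/5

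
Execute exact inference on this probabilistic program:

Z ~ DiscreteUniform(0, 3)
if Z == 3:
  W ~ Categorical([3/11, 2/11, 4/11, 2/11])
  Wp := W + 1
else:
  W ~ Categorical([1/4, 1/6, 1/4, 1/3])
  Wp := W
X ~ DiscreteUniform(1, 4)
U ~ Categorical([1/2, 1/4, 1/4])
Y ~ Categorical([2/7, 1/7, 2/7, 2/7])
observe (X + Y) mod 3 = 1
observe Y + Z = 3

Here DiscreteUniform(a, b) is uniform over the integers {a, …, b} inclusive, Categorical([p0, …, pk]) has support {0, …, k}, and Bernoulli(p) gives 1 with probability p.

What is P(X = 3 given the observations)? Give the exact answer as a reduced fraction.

Enumerate traces; 72 have nonzero weight after conditioning:
  (Z=0, W=0, X=1, U=0, Y=3) weight 1/448
  (Z=0, W=0, X=1, U=1, Y=3) weight 1/896
  (Z=0, W=0, X=1, U=2, Y=3) weight 1/896
  (Z=0, W=0, X=4, U=0, Y=3) weight 1/448
  (Z=0, W=0, X=4, U=1, Y=3) weight 1/896
  (Z=0, W=0, X=4, U=2, Y=3) weight 1/896
  (Z=0, W=1, X=1, U=0, Y=3) weight 1/672
  (Z=0, W=1, X=1, U=1, Y=3) weight 1/1344
  (Z=1, W=0, X=2, U=0, Y=2) weight 1/448
  (Z=2, W=0, X=3, U=0, Y=1) weight 1/896
  … 62 more
Group by X:
  weight(X=1) = 1/28
  weight(X=2) = 1/56
  weight(X=3) = 1/112
  weight(X=4) = 1/28
Total weight = 1/28 + 1/56 + 1/112 + 1/28 = 11/112
P(X=1 | obs) = 1/28 / 11/112 = 4/11
P(X=2 | obs) = 1/56 / 11/112 = 2/11
P(X=3 | obs) = 1/112 / 11/112 = 1/11
P(X=4 | obs) = 1/28 / 11/112 = 4/11

P(X = 3 | obs) = 1/11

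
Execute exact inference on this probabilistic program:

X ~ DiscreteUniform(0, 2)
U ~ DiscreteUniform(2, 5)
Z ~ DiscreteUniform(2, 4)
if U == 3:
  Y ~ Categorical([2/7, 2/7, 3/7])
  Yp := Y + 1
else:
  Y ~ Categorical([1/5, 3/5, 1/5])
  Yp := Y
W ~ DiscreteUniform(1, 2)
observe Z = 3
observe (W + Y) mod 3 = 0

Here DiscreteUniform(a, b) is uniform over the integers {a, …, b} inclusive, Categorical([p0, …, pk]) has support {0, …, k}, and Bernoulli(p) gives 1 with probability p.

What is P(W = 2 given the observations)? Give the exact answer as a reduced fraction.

Enumerate traces; 24 have nonzero weight after conditioning:
  (X=0, U=2, Z=3, Y=1, W=2) weight 1/120
  (X=0, U=2, Z=3, Y=2, W=1) weight 1/360
  (X=0, U=3, Z=3, Y=1, W=2) weight 1/252
  (X=0, U=3, Z=3, Y=2, W=1) weight 1/168
  (X=0, U=4, Z=3, Y=1, W=2) weight 1/120
  (X=0, U=4, Z=3, Y=2, W=1) weight 1/360
  (X=0, U=5, Z=3, Y=1, W=2) weight 1/120
  (X=0, U=5, Z=3, Y=2, W=1) weight 1/360
  … 16 more
Group by W:
  weight(W=1) = 3/70
  weight(W=2) = 73/840
Total weight = 3/70 + 73/840 = 109/840
P(W=1 | obs) = 3/70 / 109/840 = 36/109
P(W=2 | obs) = 73/840 / 109/840 = 73/109

P(W = 2 | obs) = 73/109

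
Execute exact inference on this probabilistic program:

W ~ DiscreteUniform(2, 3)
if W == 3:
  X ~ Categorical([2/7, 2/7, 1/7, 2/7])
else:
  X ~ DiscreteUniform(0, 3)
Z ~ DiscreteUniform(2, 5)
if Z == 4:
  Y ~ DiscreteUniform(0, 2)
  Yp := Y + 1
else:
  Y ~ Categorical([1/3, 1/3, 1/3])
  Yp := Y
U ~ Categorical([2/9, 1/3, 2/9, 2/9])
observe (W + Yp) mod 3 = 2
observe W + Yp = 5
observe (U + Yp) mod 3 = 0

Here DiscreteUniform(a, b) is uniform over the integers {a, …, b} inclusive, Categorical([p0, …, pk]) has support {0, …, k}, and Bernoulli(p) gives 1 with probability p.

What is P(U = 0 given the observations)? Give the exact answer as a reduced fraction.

P(U = 0 | obs) = 1/8

Enumerate traces; 24 have nonzero weight after conditioning:
  (W=2, X=0, Z=4, Y=2, U=0) weight 1/432
  (W=2, X=0, Z=4, Y=2, U=3) weight 1/432
  (W=2, X=1, Z=4, Y=2, U=0) weight 1/432
  (W=2, X=1, Z=4, Y=2, U=3) weight 1/432
  (W=2, X=2, Z=4, Y=2, U=0) weight 1/432
  (W=2, X=2, Z=4, Y=2, U=3) weight 1/432
  (W=2, X=3, Z=4, Y=2, U=0) weight 1/432
  (W=2, X=3, Z=4, Y=2, U=3) weight 1/432
  (W=3, X=0, Z=2, Y=2, U=1) weight 1/252
  … 15 more
Group by U:
  weight(U=0) = 1/108
  weight(U=1) = 1/18
  weight(U=3) = 1/108
Total weight = 1/108 + 1/18 + 1/108 = 2/27
P(U=0 | obs) = 1/108 / 2/27 = 1/8
P(U=1 | obs) = 1/18 / 2/27 = 3/4
P(U=3 | obs) = 1/108 / 2/27 = 1/8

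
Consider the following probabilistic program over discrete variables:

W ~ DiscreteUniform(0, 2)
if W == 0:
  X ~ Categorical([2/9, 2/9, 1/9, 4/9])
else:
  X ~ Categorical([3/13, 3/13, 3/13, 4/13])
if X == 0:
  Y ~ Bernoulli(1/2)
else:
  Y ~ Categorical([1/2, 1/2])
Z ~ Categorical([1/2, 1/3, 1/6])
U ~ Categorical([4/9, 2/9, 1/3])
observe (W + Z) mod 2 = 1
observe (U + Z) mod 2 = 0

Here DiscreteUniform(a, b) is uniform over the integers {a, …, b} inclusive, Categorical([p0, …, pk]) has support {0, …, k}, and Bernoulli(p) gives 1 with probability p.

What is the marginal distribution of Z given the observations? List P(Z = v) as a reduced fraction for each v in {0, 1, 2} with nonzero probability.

P(Z=0) = 7/12, P(Z=1) = 2/9, P(Z=2) = 7/36

Enumerate traces; 48 have nonzero weight after conditioning:
  (W=0, X=0, Y=0, Z=1, U=1) weight 2/729
  (W=0, X=0, Y=1, Z=1, U=1) weight 2/729
  (W=0, X=1, Y=0, Z=1, U=1) weight 2/729
  (W=0, X=1, Y=1, Z=1, U=1) weight 2/729
  (W=0, X=2, Y=0, Z=1, U=1) weight 1/729
  (W=0, X=2, Y=1, Z=1, U=1) weight 1/729
  (W=0, X=3, Y=0, Z=1, U=1) weight 4/729
  (W=0, X=3, Y=1, Z=1, U=1) weight 4/729
  (W=1, X=0, Y=0, Z=0, U=0) weight 1/117
  (W=1, X=0, Y=0, Z=2, U=0) weight 1/351
  … 38 more
Group by Z:
  weight(Z=0) = 7/54
  weight(Z=1) = 4/81
  weight(Z=2) = 7/162
Total weight = 7/54 + 4/81 + 7/162 = 2/9
P(Z=0 | obs) = 7/54 / 2/9 = 7/12
P(Z=1 | obs) = 4/81 / 2/9 = 2/9
P(Z=2 | obs) = 7/162 / 2/9 = 7/36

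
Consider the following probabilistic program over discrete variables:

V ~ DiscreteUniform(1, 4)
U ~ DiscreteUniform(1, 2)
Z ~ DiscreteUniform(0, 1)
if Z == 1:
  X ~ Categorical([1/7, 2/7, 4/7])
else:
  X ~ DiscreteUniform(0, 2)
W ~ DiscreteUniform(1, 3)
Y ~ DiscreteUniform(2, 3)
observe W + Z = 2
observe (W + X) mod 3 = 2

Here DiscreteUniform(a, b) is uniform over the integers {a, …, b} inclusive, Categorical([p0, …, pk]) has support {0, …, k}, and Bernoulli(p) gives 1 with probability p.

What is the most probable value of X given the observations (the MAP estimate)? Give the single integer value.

Enumerate traces; 32 have nonzero weight after conditioning:
  (V=1, U=1, Z=0, X=0, W=2, Y=2) weight 1/288
  (V=1, U=1, Z=0, X=0, W=2, Y=3) weight 1/288
  (V=1, U=1, Z=1, X=1, W=1, Y=2) weight 1/336
  (V=1, U=1, Z=1, X=1, W=1, Y=3) weight 1/336
  (V=1, U=2, Z=0, X=0, W=2, Y=2) weight 1/288
  (V=1, U=2, Z=0, X=0, W=2, Y=3) weight 1/288
  (V=1, U=2, Z=1, X=1, W=1, Y=2) weight 1/336
  (V=1, U=2, Z=1, X=1, W=1, Y=3) weight 1/336
  … 24 more
Group by X:
  weight(X=0) = 1/18
  weight(X=1) = 1/21
Total weight = 1/18 + 1/21 = 13/126
P(X=0 | obs) = 1/18 / 13/126 = 7/13
P(X=1 | obs) = 1/21 / 13/126 = 6/13
argmax = 0

argmax_v P(X = v | obs) = 0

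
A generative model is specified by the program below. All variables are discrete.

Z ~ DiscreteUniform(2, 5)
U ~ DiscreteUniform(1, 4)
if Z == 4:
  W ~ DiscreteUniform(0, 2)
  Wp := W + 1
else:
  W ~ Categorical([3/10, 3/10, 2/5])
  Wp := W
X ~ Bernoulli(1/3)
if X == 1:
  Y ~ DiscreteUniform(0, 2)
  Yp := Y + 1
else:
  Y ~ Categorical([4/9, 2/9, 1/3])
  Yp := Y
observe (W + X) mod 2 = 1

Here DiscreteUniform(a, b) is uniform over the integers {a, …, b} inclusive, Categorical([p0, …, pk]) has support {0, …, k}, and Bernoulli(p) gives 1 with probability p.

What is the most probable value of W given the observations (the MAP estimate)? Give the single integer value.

Enumerate traces; 144 have nonzero weight after conditioning:
  (Z=2, U=1, W=0, X=1, Y=0) weight 1/480
  (Z=2, U=1, W=0, X=1, Y=1) weight 1/480
  (Z=2, U=1, W=0, X=1, Y=2) weight 1/480
  (Z=2, U=1, W=1, X=0, Y=0) weight 1/180
  (Z=2, U=1, W=1, X=0, Y=1) weight 1/360
  (Z=2, U=1, W=1, X=0, Y=2) weight 1/240
  (Z=2, U=1, W=2, X=1, Y=0) weight 1/360
  (Z=2, U=1, W=2, X=1, Y=1) weight 1/360
  … 136 more
Group by W:
  weight(W=0) = 37/360
  weight(W=1) = 37/180
  weight(W=2) = 23/180
Total weight = 37/360 + 37/180 + 23/180 = 157/360
P(W=0 | obs) = 37/360 / 157/360 = 37/157
P(W=1 | obs) = 37/180 / 157/360 = 74/157
P(W=2 | obs) = 23/180 / 157/360 = 46/157
argmax = 1

argmax_v P(W = v | obs) = 1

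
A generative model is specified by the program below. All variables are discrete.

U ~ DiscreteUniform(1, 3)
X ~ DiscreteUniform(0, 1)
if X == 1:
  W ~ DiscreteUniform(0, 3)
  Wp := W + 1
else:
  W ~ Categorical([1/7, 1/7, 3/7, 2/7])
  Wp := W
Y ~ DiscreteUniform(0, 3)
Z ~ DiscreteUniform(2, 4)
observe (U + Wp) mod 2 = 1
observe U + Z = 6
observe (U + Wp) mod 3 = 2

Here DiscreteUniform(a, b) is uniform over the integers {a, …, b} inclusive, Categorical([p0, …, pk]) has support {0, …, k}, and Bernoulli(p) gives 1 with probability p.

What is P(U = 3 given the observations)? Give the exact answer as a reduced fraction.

P(U = 3 | obs) = 19/34

Enumerate traces; 16 have nonzero weight after conditioning:
  (U=2, X=0, W=3, Y=0, Z=4) weight 1/252
  (U=2, X=0, W=3, Y=1, Z=4) weight 1/252
  (U=2, X=0, W=3, Y=2, Z=4) weight 1/252
  (U=2, X=0, W=3, Y=3, Z=4) weight 1/252
  (U=2, X=1, W=2, Y=0, Z=4) weight 1/288
  (U=2, X=1, W=2, Y=1, Z=4) weight 1/288
  (U=2, X=1, W=2, Y=2, Z=4) weight 1/288
  (U=2, X=1, W=2, Y=3, Z=4) weight 1/288
  (U=3, X=0, W=2, Y=0, Z=3) weight 1/168
  … 7 more
Group by U:
  weight(U=2) = 5/168
  weight(U=3) = 19/504
Total weight = 5/168 + 19/504 = 17/252
P(U=2 | obs) = 5/168 / 17/252 = 15/34
P(U=3 | obs) = 19/504 / 17/252 = 19/34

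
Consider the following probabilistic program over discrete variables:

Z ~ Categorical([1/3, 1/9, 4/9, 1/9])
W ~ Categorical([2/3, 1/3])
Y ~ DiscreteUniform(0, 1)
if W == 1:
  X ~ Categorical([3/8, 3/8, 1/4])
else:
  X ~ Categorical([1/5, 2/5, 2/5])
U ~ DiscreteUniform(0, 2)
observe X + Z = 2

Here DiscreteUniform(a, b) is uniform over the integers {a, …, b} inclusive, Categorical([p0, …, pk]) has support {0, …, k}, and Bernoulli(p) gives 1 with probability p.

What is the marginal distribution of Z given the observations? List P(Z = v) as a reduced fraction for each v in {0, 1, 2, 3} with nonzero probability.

Enumerate traces; 36 have nonzero weight after conditioning:
  (Z=0, W=0, Y=0, X=2, U=0) weight 2/135
  (Z=0, W=0, Y=0, X=2, U=1) weight 2/135
  (Z=0, W=0, Y=0, X=2, U=2) weight 2/135
  (Z=0, W=0, Y=1, X=2, U=0) weight 2/135
  (Z=0, W=0, Y=1, X=2, U=1) weight 2/135
  (Z=0, W=0, Y=1, X=2, U=2) weight 2/135
  (Z=0, W=1, Y=0, X=2, U=0) weight 1/216
  (Z=0, W=1, Y=0, X=2, U=1) weight 1/216
  (Z=1, W=0, Y=0, X=1, U=0) weight 2/405
  (Z=2, W=0, Y=0, X=0, U=0) weight 4/405
  … 26 more
Group by Z:
  weight(Z=0) = 7/60
  weight(Z=1) = 47/1080
  weight(Z=2) = 31/270
Total weight = 7/60 + 47/1080 + 31/270 = 11/40
P(Z=0 | obs) = 7/60 / 11/40 = 14/33
P(Z=1 | obs) = 47/1080 / 11/40 = 47/297
P(Z=2 | obs) = 31/270 / 11/40 = 124/297

P(Z=0) = 14/33, P(Z=1) = 47/297, P(Z=2) = 124/297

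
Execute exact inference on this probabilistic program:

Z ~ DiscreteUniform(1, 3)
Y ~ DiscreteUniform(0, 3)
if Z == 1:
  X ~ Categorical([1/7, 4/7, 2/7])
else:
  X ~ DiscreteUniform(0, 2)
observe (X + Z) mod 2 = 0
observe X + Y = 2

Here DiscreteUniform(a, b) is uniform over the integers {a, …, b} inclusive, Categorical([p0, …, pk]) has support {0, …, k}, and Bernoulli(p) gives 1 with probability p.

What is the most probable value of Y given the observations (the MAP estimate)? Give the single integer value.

argmax_v P(Y = v | obs) = 1

Enumerate traces; 4 have nonzero weight after conditioning:
  (Z=1, Y=1, X=1) weight 1/21
  (Z=2, Y=0, X=2) weight 1/36
  (Z=2, Y=2, X=0) weight 1/36
  (Z=3, Y=1, X=1) weight 1/36
Group by Y:
  weight(Y=0) = 1/36
  weight(Y=1) = 19/252
  weight(Y=2) = 1/36
Total weight = 1/36 + 19/252 + 1/36 = 11/84
P(Y=0 | obs) = 1/36 / 11/84 = 7/33
P(Y=1 | obs) = 19/252 / 11/84 = 19/33
P(Y=2 | obs) = 1/36 / 11/84 = 7/33
argmax = 1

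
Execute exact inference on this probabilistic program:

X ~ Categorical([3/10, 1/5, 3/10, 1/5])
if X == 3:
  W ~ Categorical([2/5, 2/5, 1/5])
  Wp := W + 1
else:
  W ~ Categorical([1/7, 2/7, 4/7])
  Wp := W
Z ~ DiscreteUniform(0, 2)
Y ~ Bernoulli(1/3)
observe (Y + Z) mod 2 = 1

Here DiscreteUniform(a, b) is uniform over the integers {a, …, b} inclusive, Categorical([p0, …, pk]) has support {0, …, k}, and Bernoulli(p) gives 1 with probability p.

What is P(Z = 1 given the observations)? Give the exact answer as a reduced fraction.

Enumerate traces; 36 have nonzero weight after conditioning:
  (X=0, W=0, Z=0, Y=1) weight 1/210
  (X=0, W=0, Z=1, Y=0) weight 1/105
  (X=0, W=0, Z=2, Y=1) weight 1/210
  (X=0, W=1, Z=0, Y=1) weight 1/105
  (X=0, W=1, Z=1, Y=0) weight 2/105
  (X=0, W=1, Z=2, Y=1) weight 1/105
  (X=0, W=2, Z=0, Y=1) weight 2/105
  (X=0, W=2, Z=1, Y=0) weight 4/105
  … 28 more
Group by Z:
  weight(Z=0) = 1/9
  weight(Z=1) = 2/9
  weight(Z=2) = 1/9
Total weight = 1/9 + 2/9 + 1/9 = 4/9
P(Z=0 | obs) = 1/9 / 4/9 = 1/4
P(Z=1 | obs) = 2/9 / 4/9 = 1/2
P(Z=2 | obs) = 1/9 / 4/9 = 1/4

P(Z = 1 | obs) = 1/2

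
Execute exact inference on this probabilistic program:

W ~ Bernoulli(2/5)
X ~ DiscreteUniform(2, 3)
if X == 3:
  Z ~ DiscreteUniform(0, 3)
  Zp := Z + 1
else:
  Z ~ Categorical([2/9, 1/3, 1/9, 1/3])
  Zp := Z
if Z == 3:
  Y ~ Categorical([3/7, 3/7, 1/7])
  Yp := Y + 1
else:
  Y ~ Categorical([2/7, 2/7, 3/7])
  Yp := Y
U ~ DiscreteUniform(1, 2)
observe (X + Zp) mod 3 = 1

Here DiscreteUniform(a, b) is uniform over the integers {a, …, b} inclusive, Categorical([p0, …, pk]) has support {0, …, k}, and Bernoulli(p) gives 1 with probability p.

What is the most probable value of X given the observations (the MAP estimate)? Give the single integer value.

argmax_v P(X = v | obs) = 3

Enumerate traces; 36 have nonzero weight after conditioning:
  (W=0, X=2, Z=2, Y=0, U=1) weight 1/210
  (W=0, X=2, Z=2, Y=0, U=2) weight 1/210
  (W=0, X=2, Z=2, Y=1, U=1) weight 1/210
  (W=0, X=2, Z=2, Y=1, U=2) weight 1/210
  (W=0, X=2, Z=2, Y=2, U=1) weight 1/140
  (W=0, X=2, Z=2, Y=2, U=2) weight 1/140
  (W=0, X=3, Z=0, Y=0, U=1) weight 3/280
  (W=0, X=3, Z=0, Y=0, U=2) weight 3/280
  … 28 more
Group by X:
  weight(X=2) = 1/18
  weight(X=3) = 1/4
Total weight = 1/18 + 1/4 = 11/36
P(X=2 | obs) = 1/18 / 11/36 = 2/11
P(X=3 | obs) = 1/4 / 11/36 = 9/11
argmax = 3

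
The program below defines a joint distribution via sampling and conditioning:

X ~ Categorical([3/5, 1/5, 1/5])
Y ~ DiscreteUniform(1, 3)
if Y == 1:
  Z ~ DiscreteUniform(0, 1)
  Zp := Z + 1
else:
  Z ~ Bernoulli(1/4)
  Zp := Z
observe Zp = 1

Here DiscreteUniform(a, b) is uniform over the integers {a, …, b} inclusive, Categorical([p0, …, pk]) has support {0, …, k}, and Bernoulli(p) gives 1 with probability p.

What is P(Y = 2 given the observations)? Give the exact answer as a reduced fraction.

P(Y = 2 | obs) = 1/4

Enumerate traces; 9 have nonzero weight after conditioning:
  (X=0, Y=1, Z=0) weight 1/10
  (X=0, Y=2, Z=1) weight 1/20
  (X=0, Y=3, Z=1) weight 1/20
  (X=1, Y=1, Z=0) weight 1/30
  (X=1, Y=2, Z=1) weight 1/60
  (X=1, Y=3, Z=1) weight 1/60
  (X=2, Y=1, Z=0) weight 1/30
  (X=2, Y=2, Z=1) weight 1/60
  … 1 more
Group by Y:
  weight(Y=1) = 1/6
  weight(Y=2) = 1/12
  weight(Y=3) = 1/12
Total weight = 1/6 + 1/12 + 1/12 = 1/3
P(Y=1 | obs) = 1/6 / 1/3 = 1/2
P(Y=2 | obs) = 1/12 / 1/3 = 1/4
P(Y=3 | obs) = 1/12 / 1/3 = 1/4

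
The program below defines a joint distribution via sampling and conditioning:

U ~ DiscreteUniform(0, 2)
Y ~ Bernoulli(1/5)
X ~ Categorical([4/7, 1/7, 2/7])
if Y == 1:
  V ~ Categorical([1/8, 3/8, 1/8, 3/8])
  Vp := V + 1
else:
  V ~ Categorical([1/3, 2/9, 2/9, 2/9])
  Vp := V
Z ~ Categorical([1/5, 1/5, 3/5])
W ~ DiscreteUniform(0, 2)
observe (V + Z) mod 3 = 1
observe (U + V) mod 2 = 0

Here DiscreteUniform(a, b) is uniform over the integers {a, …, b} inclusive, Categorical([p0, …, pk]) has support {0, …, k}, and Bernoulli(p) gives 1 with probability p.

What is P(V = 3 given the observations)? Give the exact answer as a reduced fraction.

Enumerate traces; 108 have nonzero weight after conditioning:
  (U=0, Y=0, X=0, V=0, Z=1, W=0) weight 16/4725
  (U=0, Y=0, X=0, V=0, Z=1, W=1) weight 16/4725
  (U=0, Y=0, X=0, V=0, Z=1, W=2) weight 16/4725
  (U=0, Y=0, X=0, V=2, Z=2, W=0) weight 32/4725
  (U=0, Y=0, X=0, V=2, Z=2, W=1) weight 32/4725
  (U=0, Y=0, X=0, V=2, Z=2, W=2) weight 32/4725
  (U=0, Y=0, X=1, V=0, Z=1, W=0) weight 4/4725
  (U=0, Y=0, X=1, V=0, Z=1, W=1) weight 4/4725
  (U=1, Y=0, X=0, V=1, Z=0, W=0) weight 32/14175
  (U=1, Y=0, X=0, V=3, Z=1, W=0) weight 32/14175
  … 98 more
Group by V:
  weight(V=0) = 7/180
  weight(V=1) = 91/5400
  weight(V=2) = 73/900
  weight(V=3) = 91/5400
Total weight = 7/180 + 91/5400 + 73/900 + 91/5400 = 83/540
P(V=0 | obs) = 7/180 / 83/540 = 21/83
P(V=1 | obs) = 91/5400 / 83/540 = 91/830
P(V=2 | obs) = 73/900 / 83/540 = 219/415
P(V=3 | obs) = 91/5400 / 83/540 = 91/830

P(V = 3 | obs) = 91/830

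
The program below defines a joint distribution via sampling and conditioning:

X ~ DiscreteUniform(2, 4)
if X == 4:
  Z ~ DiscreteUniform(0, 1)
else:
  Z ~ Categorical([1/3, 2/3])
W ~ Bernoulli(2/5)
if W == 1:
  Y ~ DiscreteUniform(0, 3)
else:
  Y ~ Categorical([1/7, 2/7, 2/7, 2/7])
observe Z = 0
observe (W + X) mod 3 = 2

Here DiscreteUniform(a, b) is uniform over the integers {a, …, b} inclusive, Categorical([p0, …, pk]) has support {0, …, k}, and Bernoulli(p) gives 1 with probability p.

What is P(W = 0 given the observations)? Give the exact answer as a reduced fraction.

Enumerate traces; 8 have nonzero weight after conditioning:
  (X=2, Z=0, W=0, Y=0) weight 1/105
  (X=2, Z=0, W=0, Y=1) weight 2/105
  (X=2, Z=0, W=0, Y=2) weight 2/105
  (X=2, Z=0, W=0, Y=3) weight 2/105
  (X=4, Z=0, W=1, Y=0) weight 1/60
  (X=4, Z=0, W=1, Y=1) weight 1/60
  (X=4, Z=0, W=1, Y=2) weight 1/60
  (X=4, Z=0, W=1, Y=3) weight 1/60
Group by W:
  weight(W=0) = 1/15
  weight(W=1) = 1/15
Total weight = 1/15 + 1/15 = 2/15
P(W=0 | obs) = 1/15 / 2/15 = 1/2
P(W=1 | obs) = 1/15 / 2/15 = 1/2

P(W = 0 | obs) = 1/2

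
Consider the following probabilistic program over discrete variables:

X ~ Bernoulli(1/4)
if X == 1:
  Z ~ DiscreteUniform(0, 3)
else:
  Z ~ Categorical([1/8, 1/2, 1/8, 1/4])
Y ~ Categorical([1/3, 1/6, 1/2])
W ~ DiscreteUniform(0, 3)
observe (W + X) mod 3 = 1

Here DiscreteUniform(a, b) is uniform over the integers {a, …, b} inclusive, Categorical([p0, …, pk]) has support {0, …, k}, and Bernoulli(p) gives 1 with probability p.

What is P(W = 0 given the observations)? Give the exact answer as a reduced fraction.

P(W = 0 | obs) = 1/5

Enumerate traces; 36 have nonzero weight after conditioning:
  (X=0, Z=0, Y=0, W=1) weight 1/128
  (X=0, Z=0, Y=1, W=1) weight 1/256
  (X=0, Z=0, Y=2, W=1) weight 3/256
  (X=0, Z=1, Y=0, W=1) weight 1/32
  (X=0, Z=1, Y=1, W=1) weight 1/64
  (X=0, Z=1, Y=2, W=1) weight 3/64
  (X=0, Z=2, Y=0, W=1) weight 1/128
  (X=0, Z=2, Y=1, W=1) weight 1/256
  (X=1, Z=0, Y=0, W=0) weight 1/192
  (X=1, Z=0, Y=0, W=3) weight 1/192
  … 26 more
Group by W:
  weight(W=0) = 1/16
  weight(W=1) = 3/16
  weight(W=3) = 1/16
Total weight = 1/16 + 3/16 + 1/16 = 5/16
P(W=0 | obs) = 1/16 / 5/16 = 1/5
P(W=1 | obs) = 3/16 / 5/16 = 3/5
P(W=3 | obs) = 1/16 / 5/16 = 1/5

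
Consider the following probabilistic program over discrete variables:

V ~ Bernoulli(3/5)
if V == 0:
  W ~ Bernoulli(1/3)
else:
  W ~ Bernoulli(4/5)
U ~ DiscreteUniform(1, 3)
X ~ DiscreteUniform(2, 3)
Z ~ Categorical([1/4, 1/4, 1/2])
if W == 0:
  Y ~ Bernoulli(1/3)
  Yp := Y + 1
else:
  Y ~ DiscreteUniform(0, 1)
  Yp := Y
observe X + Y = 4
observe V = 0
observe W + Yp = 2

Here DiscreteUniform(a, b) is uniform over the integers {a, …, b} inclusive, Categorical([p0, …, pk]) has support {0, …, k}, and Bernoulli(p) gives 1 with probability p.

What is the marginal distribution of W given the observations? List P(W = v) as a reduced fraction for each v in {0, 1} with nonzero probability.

P(W=0) = 4/7, P(W=1) = 3/7

Enumerate traces; 18 have nonzero weight after conditioning:
  (V=0, W=0, U=1, X=3, Z=0, Y=1) weight 1/270
  (V=0, W=0, U=1, X=3, Z=1, Y=1) weight 1/270
  (V=0, W=0, U=1, X=3, Z=2, Y=1) weight 1/135
  (V=0, W=0, U=2, X=3, Z=0, Y=1) weight 1/270
  (V=0, W=0, U=2, X=3, Z=1, Y=1) weight 1/270
  (V=0, W=0, U=2, X=3, Z=2, Y=1) weight 1/135
  (V=0, W=0, U=3, X=3, Z=0, Y=1) weight 1/270
  (V=0, W=0, U=3, X=3, Z=1, Y=1) weight 1/270
  (V=0, W=1, U=1, X=3, Z=0, Y=1) weight 1/360
  … 9 more
Group by W:
  weight(W=0) = 2/45
  weight(W=1) = 1/30
Total weight = 2/45 + 1/30 = 7/90
P(W=0 | obs) = 2/45 / 7/90 = 4/7
P(W=1 | obs) = 1/30 / 7/90 = 3/7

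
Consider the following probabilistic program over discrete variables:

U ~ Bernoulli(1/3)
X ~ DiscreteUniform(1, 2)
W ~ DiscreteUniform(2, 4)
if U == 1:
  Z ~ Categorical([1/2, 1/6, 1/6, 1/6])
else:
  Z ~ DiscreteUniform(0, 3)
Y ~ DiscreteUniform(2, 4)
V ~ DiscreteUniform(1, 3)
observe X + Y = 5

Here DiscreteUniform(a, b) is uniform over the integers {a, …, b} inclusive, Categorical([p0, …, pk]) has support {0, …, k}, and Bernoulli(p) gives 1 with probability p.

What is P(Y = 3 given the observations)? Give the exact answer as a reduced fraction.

P(Y = 3 | obs) = 1/2

Enumerate traces; 144 have nonzero weight after conditioning:
  (U=0, X=1, W=2, Z=0, Y=4, V=1) weight 1/324
  (U=0, X=1, W=2, Z=0, Y=4, V=2) weight 1/324
  (U=0, X=1, W=2, Z=0, Y=4, V=3) weight 1/324
  (U=0, X=1, W=2, Z=1, Y=4, V=1) weight 1/324
  (U=0, X=1, W=2, Z=1, Y=4, V=2) weight 1/324
  (U=0, X=1, W=2, Z=1, Y=4, V=3) weight 1/324
  (U=0, X=1, W=2, Z=2, Y=4, V=1) weight 1/324
  (U=0, X=1, W=2, Z=2, Y=4, V=2) weight 1/324
  (U=0, X=2, W=2, Z=0, Y=3, V=1) weight 1/324
  … 135 more
Group by Y:
  weight(Y=3) = 1/6
  weight(Y=4) = 1/6
Total weight = 1/6 + 1/6 = 1/3
P(Y=3 | obs) = 1/6 / 1/3 = 1/2
P(Y=4 | obs) = 1/6 / 1/3 = 1/2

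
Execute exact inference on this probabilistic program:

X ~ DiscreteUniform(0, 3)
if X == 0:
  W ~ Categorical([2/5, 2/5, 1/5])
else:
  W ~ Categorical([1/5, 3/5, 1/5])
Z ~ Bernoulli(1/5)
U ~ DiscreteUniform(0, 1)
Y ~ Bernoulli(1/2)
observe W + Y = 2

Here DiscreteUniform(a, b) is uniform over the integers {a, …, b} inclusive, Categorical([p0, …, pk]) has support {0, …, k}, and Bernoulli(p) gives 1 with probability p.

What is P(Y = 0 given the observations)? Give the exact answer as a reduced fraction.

P(Y = 0 | obs) = 4/15

Enumerate traces; 32 have nonzero weight after conditioning:
  (X=0, W=1, Z=0, U=0, Y=1) weight 1/50
  (X=0, W=1, Z=0, U=1, Y=1) weight 1/50
  (X=0, W=1, Z=1, U=0, Y=1) weight 1/200
  (X=0, W=1, Z=1, U=1, Y=1) weight 1/200
  (X=0, W=2, Z=0, U=0, Y=0) weight 1/100
  (X=0, W=2, Z=0, U=1, Y=0) weight 1/100
  (X=0, W=2, Z=1, U=0, Y=0) weight 1/400
  (X=0, W=2, Z=1, U=1, Y=0) weight 1/400
  … 24 more
Group by Y:
  weight(Y=0) = 1/10
  weight(Y=1) = 11/40
Total weight = 1/10 + 11/40 = 3/8
P(Y=0 | obs) = 1/10 / 3/8 = 4/15
P(Y=1 | obs) = 11/40 / 3/8 = 11/15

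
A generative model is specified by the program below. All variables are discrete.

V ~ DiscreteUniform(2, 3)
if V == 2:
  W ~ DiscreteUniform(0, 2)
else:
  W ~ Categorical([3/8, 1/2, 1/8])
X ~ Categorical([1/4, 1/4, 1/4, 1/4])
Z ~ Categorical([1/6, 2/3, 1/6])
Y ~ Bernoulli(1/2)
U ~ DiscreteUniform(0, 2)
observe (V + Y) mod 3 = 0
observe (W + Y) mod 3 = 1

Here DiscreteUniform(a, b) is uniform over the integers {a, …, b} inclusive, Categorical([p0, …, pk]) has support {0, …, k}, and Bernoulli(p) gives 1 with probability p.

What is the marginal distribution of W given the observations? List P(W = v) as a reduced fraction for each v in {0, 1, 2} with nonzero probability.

P(W=0) = 2/5, P(W=1) = 3/5

Enumerate traces; 72 have nonzero weight after conditioning:
  (V=2, W=0, X=0, Z=0, Y=1, U=0) weight 1/864
  (V=2, W=0, X=0, Z=0, Y=1, U=1) weight 1/864
  (V=2, W=0, X=0, Z=0, Y=1, U=2) weight 1/864
  (V=2, W=0, X=0, Z=1, Y=1, U=0) weight 1/216
  (V=2, W=0, X=0, Z=1, Y=1, U=1) weight 1/216
  (V=2, W=0, X=0, Z=1, Y=1, U=2) weight 1/216
  (V=2, W=0, X=0, Z=2, Y=1, U=0) weight 1/864
  (V=2, W=0, X=0, Z=2, Y=1, U=1) weight 1/864
  (V=3, W=1, X=0, Z=0, Y=0, U=0) weight 1/576
  … 63 more
Group by W:
  weight(W=0) = 1/12
  weight(W=1) = 1/8
Total weight = 1/12 + 1/8 = 5/24
P(W=0 | obs) = 1/12 / 5/24 = 2/5
P(W=1 | obs) = 1/8 / 5/24 = 3/5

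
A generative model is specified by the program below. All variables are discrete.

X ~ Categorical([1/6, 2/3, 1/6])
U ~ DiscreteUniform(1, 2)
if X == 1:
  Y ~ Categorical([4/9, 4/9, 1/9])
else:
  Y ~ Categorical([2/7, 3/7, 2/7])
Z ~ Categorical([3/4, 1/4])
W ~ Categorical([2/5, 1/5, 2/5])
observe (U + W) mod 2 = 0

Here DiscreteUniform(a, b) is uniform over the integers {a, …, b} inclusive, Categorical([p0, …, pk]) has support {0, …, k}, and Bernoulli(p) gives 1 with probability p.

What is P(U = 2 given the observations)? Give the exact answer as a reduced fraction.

P(U = 2 | obs) = 4/5

Enumerate traces; 54 have nonzero weight after conditioning:
  (X=0, U=1, Y=0, Z=0, W=1) weight 1/280
  (X=0, U=1, Y=0, Z=1, W=1) weight 1/840
  (X=0, U=1, Y=1, Z=0, W=1) weight 3/560
  (X=0, U=1, Y=1, Z=1, W=1) weight 1/560
  (X=0, U=1, Y=2, Z=0, W=1) weight 1/280
  (X=0, U=1, Y=2, Z=1, W=1) weight 1/840
  (X=0, U=2, Y=0, Z=0, W=0) weight 1/140
  (X=0, U=2, Y=0, Z=0, W=2) weight 1/140
  … 46 more
Group by U:
  weight(U=1) = 1/10
  weight(U=2) = 2/5
Total weight = 1/10 + 2/5 = 1/2
P(U=1 | obs) = 1/10 / 1/2 = 1/5
P(U=2 | obs) = 2/5 / 1/2 = 4/5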